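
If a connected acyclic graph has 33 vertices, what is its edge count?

A tree on n vertices always has exactly n - 1 edges.
For n = 33: edges = 33 - 1 = 32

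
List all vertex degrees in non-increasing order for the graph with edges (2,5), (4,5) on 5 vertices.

Step 1: Count edges incident to each vertex:
  deg(1) = 0 (neighbors: none)
  deg(2) = 1 (neighbors: 5)
  deg(3) = 0 (neighbors: none)
  deg(4) = 1 (neighbors: 5)
  deg(5) = 2 (neighbors: 2, 4)

Step 2: Sort degrees in non-increasing order:
  Degrees: [0, 1, 0, 1, 2] -> sorted: [2, 1, 1, 0, 0]

Degree sequence: [2, 1, 1, 0, 0]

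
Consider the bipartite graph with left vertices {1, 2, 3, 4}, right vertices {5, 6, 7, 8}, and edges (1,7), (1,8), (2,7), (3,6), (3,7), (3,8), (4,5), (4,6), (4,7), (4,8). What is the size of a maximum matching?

Step 1: List the neighbors of each left vertex:
  1: 7, 8
  2: 7
  3: 6, 7, 8
  4: 5, 6, 7, 8

Step 2: Greedily match left vertices, then look for augmenting paths:
  Match 1 -- 8
  Match 2 -- 7
  Match 3 -- 6
  Match 4 -- 5
  No augmenting path remains.

Step 3: Verify this is maximum:
  Matching size 4 = min(|L|, |R|) = min(4, 4), which is an upper bound, so this matching is maximum.

Maximum matching: {(1,8), (2,7), (3,6), (4,5)}
Size: 4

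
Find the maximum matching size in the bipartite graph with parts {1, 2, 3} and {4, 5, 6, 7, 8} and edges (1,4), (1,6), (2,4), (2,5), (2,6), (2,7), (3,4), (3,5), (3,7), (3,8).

Step 1: List the neighbors of each left vertex:
  1: 4, 6
  2: 4, 5, 6, 7
  3: 4, 5, 7, 8

Step 2: Greedily match left vertices, then look for augmenting paths:
  Match 1 -- 4
  Match 2 -- 5
  Match 3 -- 7
  No augmenting path remains.

Step 3: Verify this is maximum:
  Matching size 3 = min(|L|, |R|) = min(3, 5), which is an upper bound, so this matching is maximum.

Maximum matching: {(1,4), (2,5), (3,7)}
Size: 3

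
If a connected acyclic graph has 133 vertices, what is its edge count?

A tree on n vertices always has exactly n - 1 edges.
For n = 133: edges = 133 - 1 = 132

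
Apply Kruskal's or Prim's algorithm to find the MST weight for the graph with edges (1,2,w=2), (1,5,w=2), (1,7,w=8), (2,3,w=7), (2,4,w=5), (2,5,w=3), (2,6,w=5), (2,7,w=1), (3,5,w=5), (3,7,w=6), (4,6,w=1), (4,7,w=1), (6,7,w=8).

Apply Kruskal's algorithm (sort edges by weight, add if no cycle):

Sorted edges by weight:
  (2,7) w=1
  (4,7) w=1
  (4,6) w=1
  (1,2) w=2
  (1,5) w=2
  (2,5) w=3
  (2,4) w=5
  (2,6) w=5
  (3,5) w=5
  (3,7) w=6
  (2,3) w=7
  (1,7) w=8
  (6,7) w=8

Add edge (2,7) w=1 -- no cycle. Running total: 1
Add edge (4,7) w=1 -- no cycle. Running total: 2
Add edge (4,6) w=1 -- no cycle. Running total: 3
Add edge (1,2) w=2 -- no cycle. Running total: 5
Add edge (1,5) w=2 -- no cycle. Running total: 7
Skip edge (2,5) w=3 -- would create cycle
Skip edge (2,4) w=5 -- would create cycle
Skip edge (2,6) w=5 -- would create cycle
Add edge (3,5) w=5 -- no cycle. Running total: 12

MST edges: (2,7,w=1), (4,7,w=1), (4,6,w=1), (1,2,w=2), (1,5,w=2), (3,5,w=5)
Total MST weight: 1 + 1 + 1 + 2 + 2 + 5 = 12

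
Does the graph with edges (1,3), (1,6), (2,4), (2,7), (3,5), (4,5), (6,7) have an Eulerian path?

Step 1: Find the degree of each vertex:
  deg(1) = 2
  deg(2) = 2
  deg(3) = 2
  deg(4) = 2
  deg(5) = 2
  deg(6) = 2
  deg(7) = 2

Step 2: Count vertices with odd degree:
  All vertices have even degree (0 odd-degree vertices)

Step 3: Apply Euler's theorem:
  - Eulerian circuit exists iff graph is connected and all vertices have even degree
  - Eulerian path exists iff graph is connected and has 0 or 2 odd-degree vertices

Graph is connected with 0 odd-degree vertices.
Both Eulerian circuit and Eulerian path exist.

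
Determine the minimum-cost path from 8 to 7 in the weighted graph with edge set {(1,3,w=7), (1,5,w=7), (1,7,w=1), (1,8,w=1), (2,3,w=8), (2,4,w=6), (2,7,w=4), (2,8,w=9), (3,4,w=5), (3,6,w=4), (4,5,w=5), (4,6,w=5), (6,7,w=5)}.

Step 1: Build adjacency list with weights:
  1: 3(w=7), 5(w=7), 7(w=1), 8(w=1)
  2: 3(w=8), 4(w=6), 7(w=4), 8(w=9)
  3: 1(w=7), 2(w=8), 4(w=5), 6(w=4)
  4: 2(w=6), 3(w=5), 5(w=5), 6(w=5)
  5: 1(w=7), 4(w=5)
  6: 3(w=4), 4(w=5), 7(w=5)
  7: 1(w=1), 2(w=4), 6(w=5)
  8: 1(w=1), 2(w=9)

Step 2: Apply Dijkstra's algorithm from vertex 8:
  Visit vertex 8 (distance=0)
    Update dist[1] = 1
    Update dist[2] = 9
  Visit vertex 1 (distance=1)
    Update dist[3] = 8
    Update dist[5] = 8
    Update dist[7] = 2
  Visit vertex 7 (distance=2)
    Update dist[2] = 6
    Update dist[6] = 7

Step 3: Shortest path: 8 -> 1 -> 7
Total weight: 1 + 1 = 2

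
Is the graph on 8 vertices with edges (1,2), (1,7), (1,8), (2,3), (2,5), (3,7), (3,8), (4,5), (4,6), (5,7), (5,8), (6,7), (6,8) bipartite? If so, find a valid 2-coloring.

Step 1: Attempt 2-coloring using BFS:
  Start at vertex 1, assign color 0
  Color vertex 2 with color 1 (neighbor of 1)
  Color vertex 7 with color 1 (neighbor of 1)
  Color vertex 8 with color 1 (neighbor of 1)
  Color vertex 3 with color 0 (neighbor of 2)
  Color vertex 5 with color 0 (neighbor of 2)
  Color vertex 6 with color 0 (neighbor of 7)
  Color vertex 4 with color 1 (neighbor of 5)

Step 2: 2-coloring succeeded. No conflicts found.
  Set A (color 0): {1, 3, 5, 6}
  Set B (color 1): {2, 4, 7, 8}

The graph is bipartite with partition {1, 3, 5, 6}, {2, 4, 7, 8}.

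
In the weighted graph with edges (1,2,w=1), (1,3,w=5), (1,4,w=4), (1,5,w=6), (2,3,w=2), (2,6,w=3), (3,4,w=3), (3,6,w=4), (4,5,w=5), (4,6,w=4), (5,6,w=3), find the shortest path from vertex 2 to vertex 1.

Step 1: Build adjacency list with weights:
  1: 2(w=1), 3(w=5), 4(w=4), 5(w=6)
  2: 1(w=1), 3(w=2), 6(w=3)
  3: 1(w=5), 2(w=2), 4(w=3), 6(w=4)
  4: 1(w=4), 3(w=3), 5(w=5), 6(w=4)
  5: 1(w=6), 4(w=5), 6(w=3)
  6: 2(w=3), 3(w=4), 4(w=4), 5(w=3)

Step 2: Apply Dijkstra's algorithm from vertex 2:
  Visit vertex 2 (distance=0)
    Update dist[1] = 1
    Update dist[3] = 2
    Update dist[6] = 3
  Visit vertex 1 (distance=1)
    Update dist[4] = 5
    Update dist[5] = 7

Step 3: Shortest path: 2 -> 1
Total weight: 1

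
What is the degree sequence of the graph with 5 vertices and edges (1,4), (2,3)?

Step 1: Count edges incident to each vertex:
  deg(1) = 1 (neighbors: 4)
  deg(2) = 1 (neighbors: 3)
  deg(3) = 1 (neighbors: 2)
  deg(4) = 1 (neighbors: 1)
  deg(5) = 0 (neighbors: none)

Step 2: Sort degrees in non-increasing order:
  Degrees: [1, 1, 1, 1, 0] -> sorted: [1, 1, 1, 1, 0]

Degree sequence: [1, 1, 1, 1, 0]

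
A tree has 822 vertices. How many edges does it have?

A tree on n vertices always has exactly n - 1 edges.
For n = 822: edges = 822 - 1 = 821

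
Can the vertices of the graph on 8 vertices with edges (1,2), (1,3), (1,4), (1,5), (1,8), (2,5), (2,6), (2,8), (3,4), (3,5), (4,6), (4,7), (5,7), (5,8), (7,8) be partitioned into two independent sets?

Step 1: Attempt 2-coloring using BFS:
  Start at vertex 1, assign color 0
  Color vertex 2 with color 1 (neighbor of 1)
  Color vertex 3 with color 1 (neighbor of 1)
  Color vertex 4 with color 1 (neighbor of 1)
  Color vertex 5 with color 1 (neighbor of 1)
  Color vertex 8 with color 1 (neighbor of 1)

Step 2: Conflict found! Vertices 2 and 5 are adjacent but have the same color.
This means the graph contains an odd cycle.

The graph is NOT bipartite.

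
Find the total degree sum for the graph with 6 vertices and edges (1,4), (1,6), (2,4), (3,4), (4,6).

Step 1: Count edges incident to each vertex:
  deg(1) = 2 (neighbors: 4, 6)
  deg(2) = 1 (neighbors: 4)
  deg(3) = 1 (neighbors: 4)
  deg(4) = 4 (neighbors: 1, 2, 3, 6)
  deg(5) = 0 (neighbors: none)
  deg(6) = 2 (neighbors: 1, 4)

Step 2: Sum all degrees:
  2 + 1 + 1 + 4 + 0 + 2 = 10

Verification: sum of degrees = 2 * |E| = 2 * 5 = 10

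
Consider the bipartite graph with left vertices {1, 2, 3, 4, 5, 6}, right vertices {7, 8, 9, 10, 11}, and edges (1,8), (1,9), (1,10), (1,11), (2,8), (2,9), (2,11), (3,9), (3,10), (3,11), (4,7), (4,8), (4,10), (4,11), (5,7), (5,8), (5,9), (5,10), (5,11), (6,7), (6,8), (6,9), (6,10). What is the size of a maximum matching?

Step 1: List the neighbors of each left vertex:
  1: 8, 9, 10, 11
  2: 8, 9, 11
  3: 9, 10, 11
  4: 7, 8, 10, 11
  5: 7, 8, 9, 10, 11
  6: 7, 8, 9, 10

Step 2: Greedily match left vertices, then look for augmenting paths:
  Match 1 -- 8
  Match 2 -- 9
  Match 3 -- 10
  Match 4 -- 7
  Match 5 -- 11
  No augmenting path remains.

Step 3: Verify this is maximum:
  Matching size 5 = min(|L|, |R|) = min(6, 5), which is an upper bound, so this matching is maximum.

Maximum matching: {(1,8), (2,9), (3,10), (4,7), (5,11)}
Size: 5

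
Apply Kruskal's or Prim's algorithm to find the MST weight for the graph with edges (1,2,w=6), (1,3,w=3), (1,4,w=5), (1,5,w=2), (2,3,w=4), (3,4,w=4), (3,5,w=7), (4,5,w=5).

Apply Kruskal's algorithm (sort edges by weight, add if no cycle):

Sorted edges by weight:
  (1,5) w=2
  (1,3) w=3
  (2,3) w=4
  (3,4) w=4
  (1,4) w=5
  (4,5) w=5
  (1,2) w=6
  (3,5) w=7

Add edge (1,5) w=2 -- no cycle. Running total: 2
Add edge (1,3) w=3 -- no cycle. Running total: 5
Add edge (2,3) w=4 -- no cycle. Running total: 9
Add edge (3,4) w=4 -- no cycle. Running total: 13

MST edges: (1,5,w=2), (1,3,w=3), (2,3,w=4), (3,4,w=4)
Total MST weight: 2 + 3 + 4 + 4 = 13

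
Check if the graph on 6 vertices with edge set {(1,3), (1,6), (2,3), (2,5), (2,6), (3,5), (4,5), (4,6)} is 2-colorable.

Step 1: Attempt 2-coloring using BFS:
  Start at vertex 1, assign color 0
  Color vertex 3 with color 1 (neighbor of 1)
  Color vertex 6 with color 1 (neighbor of 1)
  Color vertex 2 with color 0 (neighbor of 3)
  Color vertex 5 with color 0 (neighbor of 3)
  Color vertex 4 with color 0 (neighbor of 6)

Step 2: Conflict found! Vertices 2 and 5 are adjacent but have the same color.
This means the graph contains an odd cycle.

The graph is NOT bipartite.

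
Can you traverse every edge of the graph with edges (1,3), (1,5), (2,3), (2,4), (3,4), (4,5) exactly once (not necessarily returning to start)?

Step 1: Find the degree of each vertex:
  deg(1) = 2
  deg(2) = 2
  deg(3) = 3
  deg(4) = 3
  deg(5) = 2

Step 2: Count vertices with odd degree:
  Odd-degree vertices: 3, 4 (2 total)

Step 3: Apply Euler's theorem:
  - Eulerian circuit exists iff graph is connected and all vertices have even degree
  - Eulerian path exists iff graph is connected and has 0 or 2 odd-degree vertices

Graph is connected with exactly 2 odd-degree vertices (3, 4).
Eulerian path exists (starting and ending at the odd-degree vertices), but no Eulerian circuit.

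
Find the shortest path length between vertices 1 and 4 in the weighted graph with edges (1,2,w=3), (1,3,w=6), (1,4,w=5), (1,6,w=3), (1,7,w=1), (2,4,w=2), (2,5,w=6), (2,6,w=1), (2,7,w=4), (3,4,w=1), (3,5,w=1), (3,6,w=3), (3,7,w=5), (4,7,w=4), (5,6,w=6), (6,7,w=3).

Step 1: Build adjacency list with weights:
  1: 2(w=3), 3(w=6), 4(w=5), 6(w=3), 7(w=1)
  2: 1(w=3), 4(w=2), 5(w=6), 6(w=1), 7(w=4)
  3: 1(w=6), 4(w=1), 5(w=1), 6(w=3), 7(w=5)
  4: 1(w=5), 2(w=2), 3(w=1), 7(w=4)
  5: 2(w=6), 3(w=1), 6(w=6)
  6: 1(w=3), 2(w=1), 3(w=3), 5(w=6), 7(w=3)
  7: 1(w=1), 2(w=4), 3(w=5), 4(w=4), 6(w=3)

Step 2: Apply Dijkstra's algorithm from vertex 1:
  Visit vertex 1 (distance=0)
    Update dist[2] = 3
    Update dist[3] = 6
    Update dist[4] = 5
    Update dist[6] = 3
    Update dist[7] = 1
  Visit vertex 7 (distance=1)
  Visit vertex 2 (distance=3)
    Update dist[5] = 9
  Visit vertex 6 (distance=3)
  Visit vertex 4 (distance=5)

Step 3: Shortest path: 1 -> 4
Total weight: 5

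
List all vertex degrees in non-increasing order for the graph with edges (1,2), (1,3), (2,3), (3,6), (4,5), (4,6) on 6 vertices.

Step 1: Count edges incident to each vertex:
  deg(1) = 2 (neighbors: 2, 3)
  deg(2) = 2 (neighbors: 1, 3)
  deg(3) = 3 (neighbors: 1, 2, 6)
  deg(4) = 2 (neighbors: 5, 6)
  deg(5) = 1 (neighbors: 4)
  deg(6) = 2 (neighbors: 3, 4)

Step 2: Sort degrees in non-increasing order:
  Degrees: [2, 2, 3, 2, 1, 2] -> sorted: [3, 2, 2, 2, 2, 1]

Degree sequence: [3, 2, 2, 2, 2, 1]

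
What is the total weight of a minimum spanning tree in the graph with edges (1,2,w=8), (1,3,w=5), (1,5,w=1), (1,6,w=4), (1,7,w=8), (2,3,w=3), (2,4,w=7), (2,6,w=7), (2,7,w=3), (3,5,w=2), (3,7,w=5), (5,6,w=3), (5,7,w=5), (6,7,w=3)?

Apply Kruskal's algorithm (sort edges by weight, add if no cycle):

Sorted edges by weight:
  (1,5) w=1
  (3,5) w=2
  (2,7) w=3
  (2,3) w=3
  (5,6) w=3
  (6,7) w=3
  (1,6) w=4
  (1,3) w=5
  (3,7) w=5
  (5,7) w=5
  (2,4) w=7
  (2,6) w=7
  (1,7) w=8
  (1,2) w=8

Add edge (1,5) w=1 -- no cycle. Running total: 1
Add edge (3,5) w=2 -- no cycle. Running total: 3
Add edge (2,7) w=3 -- no cycle. Running total: 6
Add edge (2,3) w=3 -- no cycle. Running total: 9
Add edge (5,6) w=3 -- no cycle. Running total: 12
Skip edge (6,7) w=3 -- would create cycle
Skip edge (1,6) w=4 -- would create cycle
Skip edge (1,3) w=5 -- would create cycle
Skip edge (3,7) w=5 -- would create cycle
Skip edge (5,7) w=5 -- would create cycle
Add edge (2,4) w=7 -- no cycle. Running total: 19

MST edges: (1,5,w=1), (3,5,w=2), (2,7,w=3), (2,3,w=3), (5,6,w=3), (2,4,w=7)
Total MST weight: 1 + 2 + 3 + 3 + 3 + 7 = 19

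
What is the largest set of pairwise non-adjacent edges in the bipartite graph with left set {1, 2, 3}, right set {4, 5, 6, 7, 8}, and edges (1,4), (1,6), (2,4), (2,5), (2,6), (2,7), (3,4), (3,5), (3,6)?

Step 1: List the neighbors of each left vertex:
  1: 4, 6
  2: 4, 5, 6, 7
  3: 4, 5, 6

Step 2: Greedily match left vertices, then look for augmenting paths:
  Match 1 -- 4
  Match 2 -- 5
  Match 3 -- 6
  No augmenting path remains.

Step 3: Verify this is maximum:
  Matching size 3 = min(|L|, |R|) = min(3, 5), which is an upper bound, so this matching is maximum.

Maximum matching: {(1,4), (2,5), (3,6)}
Size: 3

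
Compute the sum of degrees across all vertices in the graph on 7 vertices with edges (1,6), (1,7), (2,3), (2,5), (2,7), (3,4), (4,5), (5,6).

Step 1: Count edges incident to each vertex:
  deg(1) = 2 (neighbors: 6, 7)
  deg(2) = 3 (neighbors: 3, 5, 7)
  deg(3) = 2 (neighbors: 2, 4)
  deg(4) = 2 (neighbors: 3, 5)
  deg(5) = 3 (neighbors: 2, 4, 6)
  deg(6) = 2 (neighbors: 1, 5)
  deg(7) = 2 (neighbors: 1, 2)

Step 2: Sum all degrees:
  2 + 3 + 2 + 2 + 3 + 2 + 2 = 16

Verification: sum of degrees = 2 * |E| = 2 * 8 = 16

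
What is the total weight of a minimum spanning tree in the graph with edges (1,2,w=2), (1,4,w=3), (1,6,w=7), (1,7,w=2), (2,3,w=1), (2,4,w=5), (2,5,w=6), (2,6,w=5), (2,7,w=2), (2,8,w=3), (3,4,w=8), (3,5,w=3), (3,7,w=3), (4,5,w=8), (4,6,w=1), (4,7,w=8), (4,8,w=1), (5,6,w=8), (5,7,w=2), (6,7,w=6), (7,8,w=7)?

Apply Kruskal's algorithm (sort edges by weight, add if no cycle):

Sorted edges by weight:
  (2,3) w=1
  (4,6) w=1
  (4,8) w=1
  (1,2) w=2
  (1,7) w=2
  (2,7) w=2
  (5,7) w=2
  (1,4) w=3
  (2,8) w=3
  (3,5) w=3
  (3,7) w=3
  (2,6) w=5
  (2,4) w=5
  (2,5) w=6
  (6,7) w=6
  (1,6) w=7
  (7,8) w=7
  (3,4) w=8
  (4,5) w=8
  (4,7) w=8
  (5,6) w=8

Add edge (2,3) w=1 -- no cycle. Running total: 1
Add edge (4,6) w=1 -- no cycle. Running total: 2
Add edge (4,8) w=1 -- no cycle. Running total: 3
Add edge (1,2) w=2 -- no cycle. Running total: 5
Add edge (1,7) w=2 -- no cycle. Running total: 7
Skip edge (2,7) w=2 -- would create cycle
Add edge (5,7) w=2 -- no cycle. Running total: 9
Add edge (1,4) w=3 -- no cycle. Running total: 12

MST edges: (2,3,w=1), (4,6,w=1), (4,8,w=1), (1,2,w=2), (1,7,w=2), (5,7,w=2), (1,4,w=3)
Total MST weight: 1 + 1 + 1 + 2 + 2 + 2 + 3 = 12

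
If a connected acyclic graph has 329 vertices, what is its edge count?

A tree on n vertices always has exactly n - 1 edges.
For n = 329: edges = 329 - 1 = 328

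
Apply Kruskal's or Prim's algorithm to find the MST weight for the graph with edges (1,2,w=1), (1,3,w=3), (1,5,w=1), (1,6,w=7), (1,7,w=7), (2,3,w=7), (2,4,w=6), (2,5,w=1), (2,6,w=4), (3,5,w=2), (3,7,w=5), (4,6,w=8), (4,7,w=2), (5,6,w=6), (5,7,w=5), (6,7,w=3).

Apply Kruskal's algorithm (sort edges by weight, add if no cycle):

Sorted edges by weight:
  (1,2) w=1
  (1,5) w=1
  (2,5) w=1
  (3,5) w=2
  (4,7) w=2
  (1,3) w=3
  (6,7) w=3
  (2,6) w=4
  (3,7) w=5
  (5,7) w=5
  (2,4) w=6
  (5,6) w=6
  (1,7) w=7
  (1,6) w=7
  (2,3) w=7
  (4,6) w=8

Add edge (1,2) w=1 -- no cycle. Running total: 1
Add edge (1,5) w=1 -- no cycle. Running total: 2
Skip edge (2,5) w=1 -- would create cycle
Add edge (3,5) w=2 -- no cycle. Running total: 4
Add edge (4,7) w=2 -- no cycle. Running total: 6
Skip edge (1,3) w=3 -- would create cycle
Add edge (6,7) w=3 -- no cycle. Running total: 9
Add edge (2,6) w=4 -- no cycle. Running total: 13

MST edges: (1,2,w=1), (1,5,w=1), (3,5,w=2), (4,7,w=2), (6,7,w=3), (2,6,w=4)
Total MST weight: 1 + 1 + 2 + 2 + 3 + 4 = 13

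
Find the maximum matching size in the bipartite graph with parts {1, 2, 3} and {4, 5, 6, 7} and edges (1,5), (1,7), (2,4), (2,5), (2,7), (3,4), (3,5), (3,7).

Step 1: List the neighbors of each left vertex:
  1: 5, 7
  2: 4, 5, 7
  3: 4, 5, 7

Step 2: Greedily match left vertices, then look for augmenting paths:
  Match 1 -- 5
  Match 2 -- 4
  Match 3 -- 7
  No augmenting path remains.

Step 3: Verify this is maximum:
  Matching size 3 = min(|L|, |R|) = min(3, 4), which is an upper bound, so this matching is maximum.

Maximum matching: {(1,5), (2,4), (3,7)}
Size: 3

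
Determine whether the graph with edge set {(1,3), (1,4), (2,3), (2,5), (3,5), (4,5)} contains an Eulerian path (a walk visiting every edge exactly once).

Step 1: Find the degree of each vertex:
  deg(1) = 2
  deg(2) = 2
  deg(3) = 3
  deg(4) = 2
  deg(5) = 3

Step 2: Count vertices with odd degree:
  Odd-degree vertices: 3, 5 (2 total)

Step 3: Apply Euler's theorem:
  - Eulerian circuit exists iff graph is connected and all vertices have even degree
  - Eulerian path exists iff graph is connected and has 0 or 2 odd-degree vertices

Graph is connected with exactly 2 odd-degree vertices (3, 5).
Eulerian path exists (starting and ending at the odd-degree vertices), but no Eulerian circuit.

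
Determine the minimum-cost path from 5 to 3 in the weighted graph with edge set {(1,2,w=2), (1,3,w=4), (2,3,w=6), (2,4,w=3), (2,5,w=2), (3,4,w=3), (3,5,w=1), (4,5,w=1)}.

Step 1: Build adjacency list with weights:
  1: 2(w=2), 3(w=4)
  2: 1(w=2), 3(w=6), 4(w=3), 5(w=2)
  3: 1(w=4), 2(w=6), 4(w=3), 5(w=1)
  4: 2(w=3), 3(w=3), 5(w=1)
  5: 2(w=2), 3(w=1), 4(w=1)

Step 2: Apply Dijkstra's algorithm from vertex 5:
  Visit vertex 5 (distance=0)
    Update dist[2] = 2
    Update dist[3] = 1
    Update dist[4] = 1
  Visit vertex 3 (distance=1)
    Update dist[1] = 5

Step 3: Shortest path: 5 -> 3
Total weight: 1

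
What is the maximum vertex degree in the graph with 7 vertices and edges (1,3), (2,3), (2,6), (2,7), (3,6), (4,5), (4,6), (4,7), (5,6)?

Step 1: Count edges incident to each vertex:
  deg(1) = 1 (neighbors: 3)
  deg(2) = 3 (neighbors: 3, 6, 7)
  deg(3) = 3 (neighbors: 1, 2, 6)
  deg(4) = 3 (neighbors: 5, 6, 7)
  deg(5) = 2 (neighbors: 4, 6)
  deg(6) = 4 (neighbors: 2, 3, 4, 5)
  deg(7) = 2 (neighbors: 2, 4)

Step 2: Find maximum:
  max(1, 3, 3, 3, 2, 4, 2) = 4 (vertex 6)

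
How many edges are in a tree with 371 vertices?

A tree on n vertices always has exactly n - 1 edges.
For n = 371: edges = 371 - 1 = 370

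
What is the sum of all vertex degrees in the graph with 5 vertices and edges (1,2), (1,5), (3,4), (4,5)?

Step 1: Count edges incident to each vertex:
  deg(1) = 2 (neighbors: 2, 5)
  deg(2) = 1 (neighbors: 1)
  deg(3) = 1 (neighbors: 4)
  deg(4) = 2 (neighbors: 3, 5)
  deg(5) = 2 (neighbors: 1, 4)

Step 2: Sum all degrees:
  2 + 1 + 1 + 2 + 2 = 8

Verification: sum of degrees = 2 * |E| = 2 * 4 = 8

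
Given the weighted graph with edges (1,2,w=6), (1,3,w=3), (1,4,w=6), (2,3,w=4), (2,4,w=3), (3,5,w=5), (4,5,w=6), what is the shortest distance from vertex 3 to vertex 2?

Step 1: Build adjacency list with weights:
  1: 2(w=6), 3(w=3), 4(w=6)
  2: 1(w=6), 3(w=4), 4(w=3)
  3: 1(w=3), 2(w=4), 5(w=5)
  4: 1(w=6), 2(w=3), 5(w=6)
  5: 3(w=5), 4(w=6)

Step 2: Apply Dijkstra's algorithm from vertex 3:
  Visit vertex 3 (distance=0)
    Update dist[1] = 3
    Update dist[2] = 4
    Update dist[5] = 5
  Visit vertex 1 (distance=3)
    Update dist[4] = 9
  Visit vertex 2 (distance=4)
    Update dist[4] = 7

Step 3: Shortest path: 3 -> 2
Total weight: 4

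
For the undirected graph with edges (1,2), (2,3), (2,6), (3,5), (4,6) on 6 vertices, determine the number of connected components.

Step 1: Build adjacency list from edges:
  1: 2
  2: 1, 3, 6
  3: 2, 5
  4: 6
  5: 3
  6: 2, 4

Step 2: Run BFS/DFS from vertex 1:
  Visited: {1, 2, 3, 6, 5, 4}
  Reached 6 of 6 vertices

Step 3: All 6 vertices reached from vertex 1, so the graph is connected.
Number of connected components: 1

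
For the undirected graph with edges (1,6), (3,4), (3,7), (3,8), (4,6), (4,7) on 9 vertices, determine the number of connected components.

Step 1: Build adjacency list from edges:
  1: 6
  2: (none)
  3: 4, 7, 8
  4: 3, 6, 7
  5: (none)
  6: 1, 4
  7: 3, 4
  8: 3
  9: (none)

Step 2: Run BFS/DFS from vertex 1:
  Visited: {1, 6, 4, 3, 7, 8}
  Reached 6 of 9 vertices

Step 3: Only 6 of 9 vertices reached. Graph is disconnected.
Connected components: {1, 3, 4, 6, 7, 8}, {2}, {5}, {9}
Number of connected components: 4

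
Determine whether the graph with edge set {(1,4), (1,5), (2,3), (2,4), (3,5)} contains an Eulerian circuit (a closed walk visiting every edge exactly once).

Step 1: Find the degree of each vertex:
  deg(1) = 2
  deg(2) = 2
  deg(3) = 2
  deg(4) = 2
  deg(5) = 2

Step 2: Count vertices with odd degree:
  All vertices have even degree (0 odd-degree vertices)

Step 3: Apply Euler's theorem:
  - Eulerian circuit exists iff graph is connected and all vertices have even degree
  - Eulerian path exists iff graph is connected and has 0 or 2 odd-degree vertices

Graph is connected with 0 odd-degree vertices.
Both Eulerian circuit and Eulerian path exist.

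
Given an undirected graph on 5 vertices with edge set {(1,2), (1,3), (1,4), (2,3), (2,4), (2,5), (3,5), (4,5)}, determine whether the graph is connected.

Step 1: Build adjacency list from edges:
  1: 2, 3, 4
  2: 1, 3, 4, 5
  3: 1, 2, 5
  4: 1, 2, 5
  5: 2, 3, 4

Step 2: Run BFS/DFS from vertex 1:
  Visited: {1, 2, 3, 4, 5}
  Reached 5 of 5 vertices

Step 3: All 5 vertices reached from vertex 1, so the graph is connected.
Answer: Yes, the graph is connected.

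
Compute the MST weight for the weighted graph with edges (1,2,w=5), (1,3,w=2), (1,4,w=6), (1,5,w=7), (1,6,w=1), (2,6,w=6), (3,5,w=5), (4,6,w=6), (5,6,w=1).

Apply Kruskal's algorithm (sort edges by weight, add if no cycle):

Sorted edges by weight:
  (1,6) w=1
  (5,6) w=1
  (1,3) w=2
  (1,2) w=5
  (3,5) w=5
  (1,4) w=6
  (2,6) w=6
  (4,6) w=6
  (1,5) w=7

Add edge (1,6) w=1 -- no cycle. Running total: 1
Add edge (5,6) w=1 -- no cycle. Running total: 2
Add edge (1,3) w=2 -- no cycle. Running total: 4
Add edge (1,2) w=5 -- no cycle. Running total: 9
Skip edge (3,5) w=5 -- would create cycle
Add edge (1,4) w=6 -- no cycle. Running total: 15

MST edges: (1,6,w=1), (5,6,w=1), (1,3,w=2), (1,2,w=5), (1,4,w=6)
Total MST weight: 1 + 1 + 2 + 5 + 6 = 15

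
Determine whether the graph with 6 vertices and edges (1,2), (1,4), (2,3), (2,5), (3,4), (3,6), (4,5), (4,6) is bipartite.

Step 1: Attempt 2-coloring using BFS:
  Start at vertex 1, assign color 0
  Color vertex 2 with color 1 (neighbor of 1)
  Color vertex 4 with color 1 (neighbor of 1)
  Color vertex 3 with color 0 (neighbor of 2)
  Color vertex 5 with color 0 (neighbor of 2)
  Color vertex 6 with color 0 (neighbor of 4)

Step 2: Conflict found! Vertices 3 and 6 are adjacent but have the same color.
This means the graph contains an odd cycle.

The graph is NOT bipartite.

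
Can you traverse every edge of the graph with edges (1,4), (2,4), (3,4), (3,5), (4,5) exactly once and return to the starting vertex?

Step 1: Find the degree of each vertex:
  deg(1) = 1
  deg(2) = 1
  deg(3) = 2
  deg(4) = 4
  deg(5) = 2

Step 2: Count vertices with odd degree:
  Odd-degree vertices: 1, 2 (2 total)

Step 3: Apply Euler's theorem:
  - Eulerian circuit exists iff graph is connected and all vertices have even degree
  - Eulerian path exists iff graph is connected and has 0 or 2 odd-degree vertices

Graph is connected with exactly 2 odd-degree vertices (1, 2).
Eulerian path exists (starting and ending at the odd-degree vertices), but no Eulerian circuit.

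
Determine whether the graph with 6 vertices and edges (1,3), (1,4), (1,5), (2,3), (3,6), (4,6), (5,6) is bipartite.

Step 1: Attempt 2-coloring using BFS:
  Start at vertex 1, assign color 0
  Color vertex 3 with color 1 (neighbor of 1)
  Color vertex 4 with color 1 (neighbor of 1)
  Color vertex 5 with color 1 (neighbor of 1)
  Color vertex 2 with color 0 (neighbor of 3)
  Color vertex 6 with color 0 (neighbor of 3)

Step 2: 2-coloring succeeded. No conflicts found.
  Set A (color 0): {1, 2, 6}
  Set B (color 1): {3, 4, 5}

The graph is bipartite with partition {1, 2, 6}, {3, 4, 5}.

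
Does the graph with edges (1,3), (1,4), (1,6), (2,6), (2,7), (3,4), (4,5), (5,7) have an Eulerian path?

Step 1: Find the degree of each vertex:
  deg(1) = 3
  deg(2) = 2
  deg(3) = 2
  deg(4) = 3
  deg(5) = 2
  deg(6) = 2
  deg(7) = 2

Step 2: Count vertices with odd degree:
  Odd-degree vertices: 1, 4 (2 total)

Step 3: Apply Euler's theorem:
  - Eulerian circuit exists iff graph is connected and all vertices have even degree
  - Eulerian path exists iff graph is connected and has 0 or 2 odd-degree vertices

Graph is connected with exactly 2 odd-degree vertices (1, 4).
Eulerian path exists (starting and ending at the odd-degree vertices), but no Eulerian circuit.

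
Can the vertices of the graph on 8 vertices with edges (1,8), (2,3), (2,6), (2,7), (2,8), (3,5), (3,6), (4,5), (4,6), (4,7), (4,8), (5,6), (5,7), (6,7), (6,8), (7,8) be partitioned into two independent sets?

Step 1: Attempt 2-coloring using BFS:
  Start at vertex 1, assign color 0
  Color vertex 8 with color 1 (neighbor of 1)
  Color vertex 2 with color 0 (neighbor of 8)
  Color vertex 4 with color 0 (neighbor of 8)
  Color vertex 6 with color 0 (neighbor of 8)
  Color vertex 7 with color 0 (neighbor of 8)
  Color vertex 3 with color 1 (neighbor of 2)

Step 2: Conflict found! Vertices 2 and 6 are adjacent but have the same color.
This means the graph contains an odd cycle.

The graph is NOT bipartite.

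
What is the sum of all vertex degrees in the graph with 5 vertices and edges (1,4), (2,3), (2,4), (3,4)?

Step 1: Count edges incident to each vertex:
  deg(1) = 1 (neighbors: 4)
  deg(2) = 2 (neighbors: 3, 4)
  deg(3) = 2 (neighbors: 2, 4)
  deg(4) = 3 (neighbors: 1, 2, 3)
  deg(5) = 0 (neighbors: none)

Step 2: Sum all degrees:
  1 + 2 + 2 + 3 + 0 = 8

Verification: sum of degrees = 2 * |E| = 2 * 4 = 8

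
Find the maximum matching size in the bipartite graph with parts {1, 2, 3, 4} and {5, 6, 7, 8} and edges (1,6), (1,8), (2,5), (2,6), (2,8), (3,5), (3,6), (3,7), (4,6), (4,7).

Step 1: List the neighbors of each left vertex:
  1: 6, 8
  2: 5, 6, 8
  3: 5, 6, 7
  4: 6, 7

Step 2: Greedily match left vertices, then look for augmenting paths:
  Match 1 -- 8
  Match 2 -- 5
  Match 3 -- 7
  Match 4 -- 6
  No augmenting path remains.

Step 3: Verify this is maximum:
  Matching size 4 = min(|L|, |R|) = min(4, 4), which is an upper bound, so this matching is maximum.

Maximum matching: {(1,8), (2,5), (3,7), (4,6)}
Size: 4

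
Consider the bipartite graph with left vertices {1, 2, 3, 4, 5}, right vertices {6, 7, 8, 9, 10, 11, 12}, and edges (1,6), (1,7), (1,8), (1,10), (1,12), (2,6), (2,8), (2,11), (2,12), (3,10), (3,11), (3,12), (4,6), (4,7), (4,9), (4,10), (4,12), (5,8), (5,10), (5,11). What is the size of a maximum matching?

Step 1: List the neighbors of each left vertex:
  1: 6, 7, 8, 10, 12
  2: 6, 8, 11, 12
  3: 10, 11, 12
  4: 6, 7, 9, 10, 12
  5: 8, 10, 11

Step 2: Greedily match left vertices, then look for augmenting paths:
  Match 1 -- 6
  Match 2 -- 8
  Match 3 -- 10
  Match 4 -- 7
  Match 5 -- 11
  No augmenting path remains.

Step 3: Verify this is maximum:
  Matching size 5 = min(|L|, |R|) = min(5, 7), which is an upper bound, so this matching is maximum.

Maximum matching: {(1,6), (2,8), (3,10), (4,7), (5,11)}
Size: 5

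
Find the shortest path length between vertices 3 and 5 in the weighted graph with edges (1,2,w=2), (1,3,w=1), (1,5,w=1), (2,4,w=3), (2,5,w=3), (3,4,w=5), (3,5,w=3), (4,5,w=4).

Step 1: Build adjacency list with weights:
  1: 2(w=2), 3(w=1), 5(w=1)
  2: 1(w=2), 4(w=3), 5(w=3)
  3: 1(w=1), 4(w=5), 5(w=3)
  4: 2(w=3), 3(w=5), 5(w=4)
  5: 1(w=1), 2(w=3), 3(w=3), 4(w=4)

Step 2: Apply Dijkstra's algorithm from vertex 3:
  Visit vertex 3 (distance=0)
    Update dist[1] = 1
    Update dist[4] = 5
    Update dist[5] = 3
  Visit vertex 1 (distance=1)
    Update dist[2] = 3
    Update dist[5] = 2
  Visit vertex 5 (distance=2)

Step 3: Shortest path: 3 -> 1 -> 5
Total weight: 1 + 1 = 2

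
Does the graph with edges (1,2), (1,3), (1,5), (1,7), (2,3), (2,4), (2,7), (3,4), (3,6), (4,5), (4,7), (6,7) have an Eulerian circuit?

Step 1: Find the degree of each vertex:
  deg(1) = 4
  deg(2) = 4
  deg(3) = 4
  deg(4) = 4
  deg(5) = 2
  deg(6) = 2
  deg(7) = 4

Step 2: Count vertices with odd degree:
  All vertices have even degree (0 odd-degree vertices)

Step 3: Apply Euler's theorem:
  - Eulerian circuit exists iff graph is connected and all vertices have even degree
  - Eulerian path exists iff graph is connected and has 0 or 2 odd-degree vertices

Graph is connected with 0 odd-degree vertices.
Both Eulerian circuit and Eulerian path exist.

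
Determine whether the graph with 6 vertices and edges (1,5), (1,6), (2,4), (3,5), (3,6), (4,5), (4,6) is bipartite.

Step 1: Attempt 2-coloring using BFS:
  Start at vertex 1, assign color 0
  Color vertex 5 with color 1 (neighbor of 1)
  Color vertex 6 with color 1 (neighbor of 1)
  Color vertex 3 with color 0 (neighbor of 5)
  Color vertex 4 with color 0 (neighbor of 5)
  Color vertex 2 with color 1 (neighbor of 4)

Step 2: 2-coloring succeeded. No conflicts found.
  Set A (color 0): {1, 3, 4}
  Set B (color 1): {2, 5, 6}

The graph is bipartite with partition {1, 3, 4}, {2, 5, 6}.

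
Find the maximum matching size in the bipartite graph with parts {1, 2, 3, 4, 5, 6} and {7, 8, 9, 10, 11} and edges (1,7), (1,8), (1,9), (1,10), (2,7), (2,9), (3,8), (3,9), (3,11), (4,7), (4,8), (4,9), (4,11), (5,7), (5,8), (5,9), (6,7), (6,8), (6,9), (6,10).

Step 1: List the neighbors of each left vertex:
  1: 7, 8, 9, 10
  2: 7, 9
  3: 8, 9, 11
  4: 7, 8, 9, 11
  5: 7, 8, 9
  6: 7, 8, 9, 10

Step 2: Greedily match left vertices, then look for augmenting paths:
  Match 1 -- 7
  Match 2 -- 9
  Match 3 -- 8
  Match 4 -- 11
  Match 6 -- 10
  No augmenting path remains.

Step 3: Verify this is maximum:
  Matching size 5 = min(|L|, |R|) = min(6, 5), which is an upper bound, so this matching is maximum.

Maximum matching: {(1,7), (2,9), (3,8), (4,11), (6,10)}
Size: 5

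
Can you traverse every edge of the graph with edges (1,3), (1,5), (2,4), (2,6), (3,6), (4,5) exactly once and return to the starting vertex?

Step 1: Find the degree of each vertex:
  deg(1) = 2
  deg(2) = 2
  deg(3) = 2
  deg(4) = 2
  deg(5) = 2
  deg(6) = 2

Step 2: Count vertices with odd degree:
  All vertices have even degree (0 odd-degree vertices)

Step 3: Apply Euler's theorem:
  - Eulerian circuit exists iff graph is connected and all vertices have even degree
  - Eulerian path exists iff graph is connected and has 0 or 2 odd-degree vertices

Graph is connected with 0 odd-degree vertices.
Both Eulerian circuit and Eulerian path exist.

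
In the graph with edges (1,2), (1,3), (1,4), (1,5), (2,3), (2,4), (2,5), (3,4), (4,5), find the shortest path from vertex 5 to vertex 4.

Step 1: Build adjacency list:
  1: 2, 3, 4, 5
  2: 1, 3, 4, 5
  3: 1, 2, 4
  4: 1, 2, 3, 5
  5: 1, 2, 4

Step 2: BFS from vertex 5 to find shortest path to 4:
  vertex 1 reached at distance 1
  vertex 2 reached at distance 1
  vertex 4 reached at distance 1

Step 3: Shortest path: 5 -> 4
Path length: 1 edge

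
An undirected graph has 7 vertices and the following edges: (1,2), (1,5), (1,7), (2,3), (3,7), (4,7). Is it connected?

Step 1: Build adjacency list from edges:
  1: 2, 5, 7
  2: 1, 3
  3: 2, 7
  4: 7
  5: 1
  6: (none)
  7: 1, 3, 4

Step 2: Run BFS/DFS from vertex 1:
  Visited: {1, 2, 5, 7, 3, 4}
  Reached 6 of 7 vertices

Step 3: Only 6 of 7 vertices reached. Graph is disconnected.
Connected components: {1, 2, 3, 4, 5, 7}, {6}
Answer: No, the graph is not connected (2 components).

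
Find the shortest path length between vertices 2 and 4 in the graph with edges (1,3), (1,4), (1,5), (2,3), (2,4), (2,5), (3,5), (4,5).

Step 1: Build adjacency list:
  1: 3, 4, 5
  2: 3, 4, 5
  3: 1, 2, 5
  4: 1, 2, 5
  5: 1, 2, 3, 4

Step 2: BFS from vertex 2 to find shortest path to 4:
  vertex 3 reached at distance 1
  vertex 4 reached at distance 1

Step 3: Shortest path: 2 -> 4
Path length: 1 edge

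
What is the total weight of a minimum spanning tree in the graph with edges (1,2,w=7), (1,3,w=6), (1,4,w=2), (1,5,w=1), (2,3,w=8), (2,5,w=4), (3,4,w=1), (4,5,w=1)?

Apply Kruskal's algorithm (sort edges by weight, add if no cycle):

Sorted edges by weight:
  (1,5) w=1
  (3,4) w=1
  (4,5) w=1
  (1,4) w=2
  (2,5) w=4
  (1,3) w=6
  (1,2) w=7
  (2,3) w=8

Add edge (1,5) w=1 -- no cycle. Running total: 1
Add edge (3,4) w=1 -- no cycle. Running total: 2
Add edge (4,5) w=1 -- no cycle. Running total: 3
Skip edge (1,4) w=2 -- would create cycle
Add edge (2,5) w=4 -- no cycle. Running total: 7

MST edges: (1,5,w=1), (3,4,w=1), (4,5,w=1), (2,5,w=4)
Total MST weight: 1 + 1 + 1 + 4 = 7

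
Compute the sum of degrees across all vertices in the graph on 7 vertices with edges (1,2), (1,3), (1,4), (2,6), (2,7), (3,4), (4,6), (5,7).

Step 1: Count edges incident to each vertex:
  deg(1) = 3 (neighbors: 2, 3, 4)
  deg(2) = 3 (neighbors: 1, 6, 7)
  deg(3) = 2 (neighbors: 1, 4)
  deg(4) = 3 (neighbors: 1, 3, 6)
  deg(5) = 1 (neighbors: 7)
  deg(6) = 2 (neighbors: 2, 4)
  deg(7) = 2 (neighbors: 2, 5)

Step 2: Sum all degrees:
  3 + 3 + 2 + 3 + 1 + 2 + 2 = 16

Verification: sum of degrees = 2 * |E| = 2 * 8 = 16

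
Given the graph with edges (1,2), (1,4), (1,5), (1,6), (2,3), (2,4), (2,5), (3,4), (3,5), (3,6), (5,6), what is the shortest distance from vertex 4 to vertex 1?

Step 1: Build adjacency list:
  1: 2, 4, 5, 6
  2: 1, 3, 4, 5
  3: 2, 4, 5, 6
  4: 1, 2, 3
  5: 1, 2, 3, 6
  6: 1, 3, 5

Step 2: BFS from vertex 4 to find shortest path to 1:
  vertex 1 reached at distance 1

Step 3: Shortest path: 4 -> 1
Path length: 1 edge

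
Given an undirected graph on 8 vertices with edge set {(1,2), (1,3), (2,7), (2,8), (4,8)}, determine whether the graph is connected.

Step 1: Build adjacency list from edges:
  1: 2, 3
  2: 1, 7, 8
  3: 1
  4: 8
  5: (none)
  6: (none)
  7: 2
  8: 2, 4

Step 2: Run BFS/DFS from vertex 1:
  Visited: {1, 2, 3, 7, 8, 4}
  Reached 6 of 8 vertices

Step 3: Only 6 of 8 vertices reached. Graph is disconnected.
Connected components: {1, 2, 3, 4, 7, 8}, {5}, {6}
Answer: No, the graph is not connected (3 components).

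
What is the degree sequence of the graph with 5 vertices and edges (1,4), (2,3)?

Step 1: Count edges incident to each vertex:
  deg(1) = 1 (neighbors: 4)
  deg(2) = 1 (neighbors: 3)
  deg(3) = 1 (neighbors: 2)
  deg(4) = 1 (neighbors: 1)
  deg(5) = 0 (neighbors: none)

Step 2: Sort degrees in non-increasing order:
  Degrees: [1, 1, 1, 1, 0] -> sorted: [1, 1, 1, 1, 0]

Degree sequence: [1, 1, 1, 1, 0]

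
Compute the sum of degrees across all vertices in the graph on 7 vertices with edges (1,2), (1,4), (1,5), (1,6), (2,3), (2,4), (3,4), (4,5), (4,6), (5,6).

Step 1: Count edges incident to each vertex:
  deg(1) = 4 (neighbors: 2, 4, 5, 6)
  deg(2) = 3 (neighbors: 1, 3, 4)
  deg(3) = 2 (neighbors: 2, 4)
  deg(4) = 5 (neighbors: 1, 2, 3, 5, 6)
  deg(5) = 3 (neighbors: 1, 4, 6)
  deg(6) = 3 (neighbors: 1, 4, 5)
  deg(7) = 0 (neighbors: none)

Step 2: Sum all degrees:
  4 + 3 + 2 + 5 + 3 + 3 + 0 = 20

Verification: sum of degrees = 2 * |E| = 2 * 10 = 20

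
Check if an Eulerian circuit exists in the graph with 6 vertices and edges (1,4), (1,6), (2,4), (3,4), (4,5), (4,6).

Step 1: Find the degree of each vertex:
  deg(1) = 2
  deg(2) = 1
  deg(3) = 1
  deg(4) = 5
  deg(5) = 1
  deg(6) = 2

Step 2: Count vertices with odd degree:
  Odd-degree vertices: 2, 3, 4, 5 (4 total)

Step 3: Apply Euler's theorem:
  - Eulerian circuit exists iff graph is connected and all vertices have even degree
  - Eulerian path exists iff graph is connected and has 0 or 2 odd-degree vertices

Graph has 4 odd-degree vertices (need 0 or 2).
Neither Eulerian path nor Eulerian circuit exists.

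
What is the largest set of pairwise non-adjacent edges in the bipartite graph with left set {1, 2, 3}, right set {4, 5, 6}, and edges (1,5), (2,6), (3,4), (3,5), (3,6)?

Step 1: List the neighbors of each left vertex:
  1: 5
  2: 6
  3: 4, 5, 6

Step 2: Greedily match left vertices, then look for augmenting paths:
  Match 1 -- 5
  Match 2 -- 6
  Match 3 -- 4
  No augmenting path remains.

Step 3: Verify this is maximum:
  Matching size 3 = min(|L|, |R|) = min(3, 3), which is an upper bound, so this matching is maximum.

Maximum matching: {(1,5), (2,6), (3,4)}
Size: 3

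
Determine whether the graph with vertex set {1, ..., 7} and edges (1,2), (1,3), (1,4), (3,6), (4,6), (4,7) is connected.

Step 1: Build adjacency list from edges:
  1: 2, 3, 4
  2: 1
  3: 1, 6
  4: 1, 6, 7
  5: (none)
  6: 3, 4
  7: 4

Step 2: Run BFS/DFS from vertex 1:
  Visited: {1, 2, 3, 4, 6, 7}
  Reached 6 of 7 vertices

Step 3: Only 6 of 7 vertices reached. Graph is disconnected.
Connected components: {1, 2, 3, 4, 6, 7}, {5}
Answer: No, the graph is not connected (2 components).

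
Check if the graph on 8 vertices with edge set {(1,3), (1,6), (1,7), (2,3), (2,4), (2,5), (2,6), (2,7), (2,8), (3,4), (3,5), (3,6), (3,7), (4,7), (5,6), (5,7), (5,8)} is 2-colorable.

Step 1: Attempt 2-coloring using BFS:
  Start at vertex 1, assign color 0
  Color vertex 3 with color 1 (neighbor of 1)
  Color vertex 6 with color 1 (neighbor of 1)
  Color vertex 7 with color 1 (neighbor of 1)
  Color vertex 2 with color 0 (neighbor of 3)
  Color vertex 4 with color 0 (neighbor of 3)
  Color vertex 5 with color 0 (neighbor of 3)

Step 2: Conflict found! Vertices 3 and 6 are adjacent but have the same color.
This means the graph contains an odd cycle.

The graph is NOT bipartite.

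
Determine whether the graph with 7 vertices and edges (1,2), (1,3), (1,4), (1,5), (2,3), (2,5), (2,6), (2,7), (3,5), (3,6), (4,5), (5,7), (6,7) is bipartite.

Step 1: Attempt 2-coloring using BFS:
  Start at vertex 1, assign color 0
  Color vertex 2 with color 1 (neighbor of 1)
  Color vertex 3 with color 1 (neighbor of 1)
  Color vertex 4 with color 1 (neighbor of 1)
  Color vertex 5 with color 1 (neighbor of 1)

Step 2: Conflict found! Vertices 2 and 3 are adjacent but have the same color.
This means the graph contains an odd cycle.

The graph is NOT bipartite.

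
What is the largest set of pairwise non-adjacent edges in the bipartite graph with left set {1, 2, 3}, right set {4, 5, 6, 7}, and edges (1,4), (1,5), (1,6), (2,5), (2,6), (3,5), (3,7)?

Step 1: List the neighbors of each left vertex:
  1: 4, 5, 6
  2: 5, 6
  3: 5, 7

Step 2: Greedily match left vertices, then look for augmenting paths:
  Match 1 -- 4
  Match 2 -- 5
  Match 3 -- 7
  No augmenting path remains.

Step 3: Verify this is maximum:
  Matching size 3 = min(|L|, |R|) = min(3, 4), which is an upper bound, so this matching is maximum.

Maximum matching: {(1,4), (2,5), (3,7)}
Size: 3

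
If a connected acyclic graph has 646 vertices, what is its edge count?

A tree on n vertices always has exactly n - 1 edges.
For n = 646: edges = 646 - 1 = 645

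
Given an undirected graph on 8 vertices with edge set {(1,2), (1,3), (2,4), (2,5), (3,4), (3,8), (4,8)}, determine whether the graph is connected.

Step 1: Build adjacency list from edges:
  1: 2, 3
  2: 1, 4, 5
  3: 1, 4, 8
  4: 2, 3, 8
  5: 2
  6: (none)
  7: (none)
  8: 3, 4

Step 2: Run BFS/DFS from vertex 1:
  Visited: {1, 2, 3, 4, 5, 8}
  Reached 6 of 8 vertices

Step 3: Only 6 of 8 vertices reached. Graph is disconnected.
Connected components: {1, 2, 3, 4, 5, 8}, {6}, {7}
Answer: No, the graph is not connected (3 components).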